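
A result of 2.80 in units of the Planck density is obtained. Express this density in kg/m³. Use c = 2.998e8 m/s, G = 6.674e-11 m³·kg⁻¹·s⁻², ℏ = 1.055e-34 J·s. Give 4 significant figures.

One Planck density: ρ_P = c⁵/(ℏG²) = 5.154e96 kg/m³.
2.80 × 5.154e96 kg/m³ = 1.443e97 kg/m³

1.443e97 kg/m³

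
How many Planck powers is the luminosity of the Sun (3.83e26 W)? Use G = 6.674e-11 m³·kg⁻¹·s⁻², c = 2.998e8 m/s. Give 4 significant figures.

1.055e-26

Planck power: P_P = c⁵/G = 3.629e52 W.
3.83e26 / 3.629e52 = 1.055e-26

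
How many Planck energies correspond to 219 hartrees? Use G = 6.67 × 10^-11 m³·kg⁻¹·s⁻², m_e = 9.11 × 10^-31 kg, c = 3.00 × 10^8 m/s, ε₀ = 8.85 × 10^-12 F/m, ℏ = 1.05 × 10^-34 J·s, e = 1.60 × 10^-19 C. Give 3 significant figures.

hartree: E_h = m_e e⁴/(4πε₀ℏ)² = 4.38 × 10^-18 J
Planck energy: E_P = √(ℏc⁵/G) = 1.96 × 10^9 J
219 × 4.38 × 10^-18 / 1.96 × 10^9 = 4.90 × 10^-25

4.90 × 10^-25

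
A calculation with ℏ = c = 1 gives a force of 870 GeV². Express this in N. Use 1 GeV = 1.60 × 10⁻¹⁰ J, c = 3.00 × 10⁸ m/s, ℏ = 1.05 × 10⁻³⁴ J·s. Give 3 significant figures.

Force is [E]/[L] = [E]²/(ℏc); restore (ℏc)⁻¹.
1 GeV² → 1/(ℏc) × (1 GeV in J)² = 8.13 × 10⁵ N.
Result: 870 × 8.13 × 10⁵ = 7.07 × 10⁸ N.

7.07 × 10⁸ N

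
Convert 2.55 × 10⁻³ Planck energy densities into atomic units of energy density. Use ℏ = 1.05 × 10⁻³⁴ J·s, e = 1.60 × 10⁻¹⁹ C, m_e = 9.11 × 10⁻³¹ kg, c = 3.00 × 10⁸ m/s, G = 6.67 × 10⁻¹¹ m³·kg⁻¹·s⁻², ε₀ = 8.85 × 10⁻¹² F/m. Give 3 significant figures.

Planck energy density: u_P = c⁷/(ℏG²) = 4.68 × 10¹¹³ J/m³
atomic unit of energy density: u_au = E_h/a₀³ = m_e⁴e¹⁰/((4πε₀)⁵ℏ⁸) = 3.01 × 10¹³ J/m³
2.55 × 10⁻³ × 4.68 × 10¹¹³ / 3.01 × 10¹³ = 3.96 × 10⁹⁷

3.96 × 10⁹⁷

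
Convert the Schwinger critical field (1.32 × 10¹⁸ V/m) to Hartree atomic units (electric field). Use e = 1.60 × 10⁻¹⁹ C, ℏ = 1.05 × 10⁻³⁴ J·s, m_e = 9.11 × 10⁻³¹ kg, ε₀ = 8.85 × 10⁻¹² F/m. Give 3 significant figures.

2.54 × 10⁶

atomic unit of electric field: E_au = E_h/(e a₀) = m_e²e⁵/((4πε₀)³ℏ⁴) = 5.20 × 10¹¹ V/m.
1.32 × 10¹⁸ / 5.20 × 10¹¹ = 2.54 × 10⁶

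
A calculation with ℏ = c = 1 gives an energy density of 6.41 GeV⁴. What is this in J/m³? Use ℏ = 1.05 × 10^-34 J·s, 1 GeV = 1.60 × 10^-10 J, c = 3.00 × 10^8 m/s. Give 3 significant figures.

1.34 × 10^38 J/m³

[E]/[L]³ = [E]⁴/(ℏc)³; restore (ℏc)⁻³.
1 GeV⁴ → 1/(ℏc)³ × (1 GeV in J)⁴ = 2.10 × 10^37 J/m³.
Result: 6.41 × 2.10 × 10^37 = 1.34 × 10^38 J/m³.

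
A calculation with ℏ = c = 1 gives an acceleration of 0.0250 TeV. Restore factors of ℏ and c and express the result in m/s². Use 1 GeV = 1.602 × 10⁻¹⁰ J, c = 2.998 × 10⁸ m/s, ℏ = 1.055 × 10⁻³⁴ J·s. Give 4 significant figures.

1.138 × 10³⁴ m/s²

Acceleration is [L]/[T]² = c·[E]/ℏ.
1 GeV → c/ℏ × (1 GeV in J) = 4.552 × 10³² m/s².
Convert the energy scale: 0.0250 TeV = 25 GeV.
Result: 25 × 4.552 × 10³² = 1.138 × 10³⁴ m/s².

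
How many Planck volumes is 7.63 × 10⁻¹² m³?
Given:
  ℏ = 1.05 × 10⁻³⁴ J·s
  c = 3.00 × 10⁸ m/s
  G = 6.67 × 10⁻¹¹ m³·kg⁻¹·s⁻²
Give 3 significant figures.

1.83 × 10⁹³

Planck volume: V_P = (ℏG/c³)^(3/2) = 4.18 × 10⁻¹⁰⁵ m³.
7.63 × 10⁻¹² / 4.18 × 10⁻¹⁰⁵ = 1.83 × 10⁹³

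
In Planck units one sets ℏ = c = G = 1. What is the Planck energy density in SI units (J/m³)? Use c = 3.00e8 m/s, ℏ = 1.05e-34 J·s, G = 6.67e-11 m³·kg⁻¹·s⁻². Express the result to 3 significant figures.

4.68e113 J/m³

u_P = c⁷/(ℏG²)
  = 2.19e59 / 4.67e-55
  = 4.68e113 J/m³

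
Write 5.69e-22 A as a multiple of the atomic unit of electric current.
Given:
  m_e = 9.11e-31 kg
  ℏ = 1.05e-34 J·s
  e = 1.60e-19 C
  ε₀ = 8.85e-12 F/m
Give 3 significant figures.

8.53e-20

atomic unit of electric current: I_au = e E_h/ℏ = m_e e⁵/((4πε₀)²ℏ³) = 6.67e-3 A.
5.69e-22 / 6.67e-3 = 8.53e-20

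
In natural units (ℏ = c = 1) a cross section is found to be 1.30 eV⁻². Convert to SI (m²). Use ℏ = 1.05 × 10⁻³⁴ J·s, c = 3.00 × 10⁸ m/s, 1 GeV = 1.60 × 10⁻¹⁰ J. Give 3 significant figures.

5.04 × 10⁻¹⁴ m²

Area is [L]² = [E]⁻²·(ℏc)²; restore (ℏc)².
1 GeV⁻² → (ℏc)² × (1 GeV in J)⁻² = 3.88 × 10⁻³² m².
Convert the energy scale: 1.30 eV⁻² = 1.30 × 10¹⁸ GeV⁻².
Result: 1.30 × 10¹⁸ × 3.88 × 10⁻³² = 5.04 × 10⁻¹⁴ m².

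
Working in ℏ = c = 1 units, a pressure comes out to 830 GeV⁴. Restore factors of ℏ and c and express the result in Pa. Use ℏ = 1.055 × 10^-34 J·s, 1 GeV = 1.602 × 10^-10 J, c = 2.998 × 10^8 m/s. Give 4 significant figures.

Pressure is [E]/[L]³ = [E]⁴/(ℏc)³.
1 GeV⁴ → 1/(ℏc)³ × (1 GeV in J)⁴ = 2.082 × 10^37 Pa.
Result: 830 × 2.082 × 10^37 = 1.728 × 10^40 Pa.

1.728 × 10^40 Pa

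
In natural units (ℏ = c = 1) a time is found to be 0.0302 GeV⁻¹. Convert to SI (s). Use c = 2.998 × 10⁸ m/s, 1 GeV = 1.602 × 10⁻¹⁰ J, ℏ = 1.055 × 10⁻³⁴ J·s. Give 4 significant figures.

1.989 × 10⁻²⁶ s

A time is [E]⁻¹ in ℏ=c=1; restore one factor of ℏ.
1 GeV⁻¹ → ℏ × (1 GeV in J)⁻¹ = 6.586 × 10⁻²⁵ s.
Result: 0.0302 × 6.586 × 10⁻²⁵ = 1.989 × 10⁻²⁶ s.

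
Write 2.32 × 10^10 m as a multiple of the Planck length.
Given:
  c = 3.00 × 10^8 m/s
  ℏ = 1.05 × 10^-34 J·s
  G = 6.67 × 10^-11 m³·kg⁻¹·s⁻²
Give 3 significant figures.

Planck length: ℓ_P = √(ℏG/c³) = 1.61 × 10^-35 m.
2.32 × 10^10 / 1.61 × 10^-35 = 1.44 × 10^45

1.44 × 10^45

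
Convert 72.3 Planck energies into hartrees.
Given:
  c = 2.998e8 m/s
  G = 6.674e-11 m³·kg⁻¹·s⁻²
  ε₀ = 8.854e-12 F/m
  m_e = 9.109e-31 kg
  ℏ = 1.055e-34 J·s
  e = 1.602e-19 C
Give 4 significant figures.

Planck energy: E_P = √(ℏc⁵/G) = 1.957e9 J
hartree: E_h = m_e e⁴/(4πε₀ℏ)² = 4.354e-18 J
72.3 × 1.957e9 / 4.354e-18 = 3.249e28

3.249e28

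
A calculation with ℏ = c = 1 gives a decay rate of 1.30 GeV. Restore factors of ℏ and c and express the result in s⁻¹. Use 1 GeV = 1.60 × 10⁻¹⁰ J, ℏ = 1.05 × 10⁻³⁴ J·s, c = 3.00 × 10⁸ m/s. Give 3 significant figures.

1.98 × 10²⁴ s⁻¹

A rate is [E]/ℏ; divide by ℏ.
1 GeV → 1/ℏ × (1 GeV in J) = 1.52 × 10²⁴ s⁻¹.
Result: 1.30 × 1.52 × 10²⁴ = 1.98 × 10²⁴ s⁻¹.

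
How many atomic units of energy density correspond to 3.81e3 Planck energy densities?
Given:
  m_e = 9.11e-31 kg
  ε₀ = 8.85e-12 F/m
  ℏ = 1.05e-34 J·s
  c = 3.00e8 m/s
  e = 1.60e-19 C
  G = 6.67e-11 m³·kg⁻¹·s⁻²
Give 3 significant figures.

Planck energy density: u_P = c⁷/(ℏG²) = 4.68e113 J/m³
atomic unit of energy density: u_au = E_h/a₀³ = m_e⁴e¹⁰/((4πε₀)⁵ℏ⁸) = 3.01e13 J/m³
3.81e3 × 4.68e113 / 3.01e13 = 5.92e103

5.92e103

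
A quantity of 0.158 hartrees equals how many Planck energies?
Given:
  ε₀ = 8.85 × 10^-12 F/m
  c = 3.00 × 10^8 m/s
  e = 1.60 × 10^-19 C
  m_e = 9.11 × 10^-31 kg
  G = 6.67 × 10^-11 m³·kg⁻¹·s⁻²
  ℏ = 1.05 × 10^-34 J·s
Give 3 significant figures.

hartree: E_h = m_e e⁴/(4πε₀ℏ)² = 4.38 × 10^-18 J
Planck energy: E_P = √(ℏc⁵/G) = 1.96 × 10^9 J
0.158 × 4.38 × 10^-18 / 1.96 × 10^9 = 3.54 × 10^-28

3.54 × 10^-28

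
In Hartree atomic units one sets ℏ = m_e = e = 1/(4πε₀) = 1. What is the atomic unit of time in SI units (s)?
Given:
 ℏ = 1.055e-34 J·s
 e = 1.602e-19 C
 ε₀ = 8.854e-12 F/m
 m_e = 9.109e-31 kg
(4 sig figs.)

τ_au = (4πε₀)²ℏ³/(m_e e⁴)
E_h = 4.354e-18 J
ℏ/E_h = 2.423e-17 s

2.423e-17 s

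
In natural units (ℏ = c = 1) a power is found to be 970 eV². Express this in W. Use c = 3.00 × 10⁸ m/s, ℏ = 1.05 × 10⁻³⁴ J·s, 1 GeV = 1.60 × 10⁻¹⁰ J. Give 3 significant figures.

Power is [E]/[T] = [E]²/ℏ.
1 GeV² → 1/ℏ × (1 GeV in J)² = 2.44 × 10¹⁴ W.
Convert the energy scale: 970 eV² = 9.70 × 10⁻¹⁶ GeV².
Result: 9.70 × 10⁻¹⁶ × 2.44 × 10¹⁴ = 0.236 W.

0.236 W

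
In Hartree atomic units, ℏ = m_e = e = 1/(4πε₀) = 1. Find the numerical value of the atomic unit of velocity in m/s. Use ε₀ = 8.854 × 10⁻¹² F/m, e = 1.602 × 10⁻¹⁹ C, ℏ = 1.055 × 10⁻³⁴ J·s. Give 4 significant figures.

2.186 × 10⁶ m/s

Dimensional analysis gives v_au = e²/(4πε₀ℏ).
  = 2.566 × 10⁻³⁸ / 1.174 × 10⁻⁴⁴
  = 2.186 × 10⁶ m/s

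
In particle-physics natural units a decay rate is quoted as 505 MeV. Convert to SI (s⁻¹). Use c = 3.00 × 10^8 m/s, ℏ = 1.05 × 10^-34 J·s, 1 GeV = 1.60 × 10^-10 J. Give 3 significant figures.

A rate is [E]/ℏ; divide by ℏ.
1 GeV → 1/ℏ × (1 GeV in J) = 1.52 × 10^24 s⁻¹.
Convert the energy scale: 505 MeV = 0.505 GeV.
Result: 0.505 × 1.52 × 10^24 = 7.70 × 10^23 s⁻¹.

7.70 × 10^23 s⁻¹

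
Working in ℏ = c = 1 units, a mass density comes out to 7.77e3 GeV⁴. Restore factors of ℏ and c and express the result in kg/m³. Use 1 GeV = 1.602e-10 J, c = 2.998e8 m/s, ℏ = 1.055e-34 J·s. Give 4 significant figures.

Mass density is [E]/(c²[L]³) = [E]⁴/(ℏ³c⁵).
1 GeV⁴ → 1/(ℏ³c⁵) × (1 GeV in J)⁴ = 2.316e20 kg/m³.
Result: 7.77e3 × 2.316e20 = 1.800e24 kg/m³.

1.800e24 kg/m³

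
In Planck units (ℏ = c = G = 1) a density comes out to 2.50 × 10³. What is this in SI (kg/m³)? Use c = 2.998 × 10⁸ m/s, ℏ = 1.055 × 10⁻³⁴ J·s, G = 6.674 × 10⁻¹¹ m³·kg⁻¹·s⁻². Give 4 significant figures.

1.288 × 10¹⁰⁰ kg/m³

One Planck density: ρ_P = c⁵/(ℏG²) = 5.154 × 10⁹⁶ kg/m³.
2.50 × 10³ × 5.154 × 10⁹⁶ kg/m³ = 1.288 × 10¹⁰⁰ kg/m³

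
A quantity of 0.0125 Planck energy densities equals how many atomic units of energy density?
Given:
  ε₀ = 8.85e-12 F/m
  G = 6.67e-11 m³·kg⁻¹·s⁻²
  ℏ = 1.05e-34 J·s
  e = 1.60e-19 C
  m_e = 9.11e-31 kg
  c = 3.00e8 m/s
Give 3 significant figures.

1.94e98

Planck energy density: u_P = c⁷/(ℏG²) = 4.68e113 J/m³
atomic unit of energy density: u_au = E_h/a₀³ = m_e⁴e¹⁰/((4πε₀)⁵ℏ⁸) = 3.01e13 J/m³
0.0125 × 4.68e113 / 3.01e13 = 1.94e98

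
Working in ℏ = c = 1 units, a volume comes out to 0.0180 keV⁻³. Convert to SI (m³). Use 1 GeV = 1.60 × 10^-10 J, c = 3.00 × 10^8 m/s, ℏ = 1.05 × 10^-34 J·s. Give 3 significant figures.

1.37 × 10^-31 m³

Volume is [L]³ = [E]⁻³·(ℏc)³.
1 GeV⁻³ → (ℏc)³ × (1 GeV in J)⁻³ = 7.63 × 10^-48 m³.
Convert the energy scale: 0.0180 keV⁻³ = 1.80 × 10^16 GeV⁻³.
Result: 1.80 × 10^16 × 7.63 × 10^-48 = 1.37 × 10^-31 m³.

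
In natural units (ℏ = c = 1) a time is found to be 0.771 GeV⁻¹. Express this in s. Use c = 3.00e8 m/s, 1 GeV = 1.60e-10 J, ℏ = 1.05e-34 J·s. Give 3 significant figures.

5.06e-25 s

A time is [E]⁻¹ in ℏ=c=1; restore one factor of ℏ.
1 GeV⁻¹ → ℏ × (1 GeV in J)⁻¹ = 6.56e-25 s.
Result: 0.771 × 6.56e-25 = 5.06e-25 s.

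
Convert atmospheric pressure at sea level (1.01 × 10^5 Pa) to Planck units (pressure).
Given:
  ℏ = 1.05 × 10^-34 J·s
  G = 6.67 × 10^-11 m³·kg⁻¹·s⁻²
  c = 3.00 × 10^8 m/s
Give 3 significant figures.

2.16 × 10^-109

Planck pressure: p_P = c⁷/(ℏG²) = 4.68 × 10^113 Pa.
1.01 × 10^5 / 4.68 × 10^113 = 2.16 × 10^-109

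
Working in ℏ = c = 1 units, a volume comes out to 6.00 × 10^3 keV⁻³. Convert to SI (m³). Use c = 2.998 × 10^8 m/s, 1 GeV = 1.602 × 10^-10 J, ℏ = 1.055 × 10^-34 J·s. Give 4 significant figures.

Volume is [L]³ = [E]⁻³·(ℏc)³.
1 GeV⁻³ → (ℏc)³ × (1 GeV in J)⁻³ = 7.696 × 10^-48 m³.
Convert the energy scale: 6.00 × 10^3 keV⁻³ = 6.00 × 10^21 GeV⁻³.
Result: 6.00 × 10^21 × 7.696 × 10^-48 = 4.618 × 10^-26 m³.

4.618 × 10^-26 m³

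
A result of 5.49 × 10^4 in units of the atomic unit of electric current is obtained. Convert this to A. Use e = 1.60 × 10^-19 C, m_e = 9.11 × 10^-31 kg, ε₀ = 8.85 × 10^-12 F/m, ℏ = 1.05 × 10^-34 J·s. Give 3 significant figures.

One atomic unit of electric current: I_au = e E_h/ℏ = m_e e⁵/((4πε₀)²ℏ³) = 6.67 × 10^-3 A.
5.49 × 10^4 × 6.67 × 10^-3 A = 366 A

366 A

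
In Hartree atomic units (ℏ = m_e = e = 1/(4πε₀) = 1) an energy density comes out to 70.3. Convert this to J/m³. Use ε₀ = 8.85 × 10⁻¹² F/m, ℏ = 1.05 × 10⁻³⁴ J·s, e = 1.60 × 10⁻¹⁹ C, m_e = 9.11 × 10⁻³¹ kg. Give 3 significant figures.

One atomic unit of energy density: u_au = E_h/a₀³ = m_e⁴e¹⁰/((4πε₀)⁵ℏ⁸) = 3.01 × 10¹³ J/m³.
70.3 × 3.01 × 10¹³ J/m³ = 2.12 × 10¹⁵ J/m³

2.12 × 10¹⁵ J/m³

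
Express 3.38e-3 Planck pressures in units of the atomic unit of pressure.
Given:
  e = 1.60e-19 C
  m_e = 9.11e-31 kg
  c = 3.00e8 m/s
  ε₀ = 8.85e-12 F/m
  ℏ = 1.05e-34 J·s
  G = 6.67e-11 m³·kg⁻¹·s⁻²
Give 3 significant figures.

Planck pressure: p_P = c⁷/(ℏG²) = 4.68e113 Pa
atomic unit of pressure: P_au = E_h/a₀³ = m_e⁴e¹⁰/((4πε₀)⁵ℏ⁸) = 3.01e13 Pa
3.38e-3 × 4.68e113 / 3.01e13 = 5.25e97

5.25e97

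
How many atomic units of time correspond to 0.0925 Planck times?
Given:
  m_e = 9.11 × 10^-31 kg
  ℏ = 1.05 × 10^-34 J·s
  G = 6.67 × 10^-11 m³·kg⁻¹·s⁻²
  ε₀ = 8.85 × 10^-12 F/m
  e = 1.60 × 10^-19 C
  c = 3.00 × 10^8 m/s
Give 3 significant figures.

Planck time: t_P = √(ℏG/c⁵) = 5.37 × 10^-44 s
atomic unit of time: τ_au = (4πε₀)²ℏ³/(m_e e⁴) = 2.40 × 10^-17 s
0.0925 × 5.37 × 10^-44 / 2.40 × 10^-17 = 2.07 × 10^-28

2.07 × 10^-28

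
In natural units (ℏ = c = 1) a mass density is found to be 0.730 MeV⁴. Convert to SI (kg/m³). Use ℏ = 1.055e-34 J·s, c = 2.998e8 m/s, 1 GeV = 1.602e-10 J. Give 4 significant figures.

1.691e8 kg/m³

Mass density is [E]/(c²[L]³) = [E]⁴/(ℏ³c⁵).
1 GeV⁴ → 1/(ℏ³c⁵) × (1 GeV in J)⁴ = 2.316e20 kg/m³.
Convert the energy scale: 0.730 MeV⁴ = 7.30e-13 GeV⁴.
Result: 7.30e-13 × 2.316e20 = 1.691e8 kg/m³.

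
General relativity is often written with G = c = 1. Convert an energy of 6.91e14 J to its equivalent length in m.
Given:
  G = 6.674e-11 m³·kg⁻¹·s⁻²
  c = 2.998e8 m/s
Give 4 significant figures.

Energy → length via G/c⁴.
6.91e14 J × (G/c⁴) = 5.709e-30 m

5.709e-30 m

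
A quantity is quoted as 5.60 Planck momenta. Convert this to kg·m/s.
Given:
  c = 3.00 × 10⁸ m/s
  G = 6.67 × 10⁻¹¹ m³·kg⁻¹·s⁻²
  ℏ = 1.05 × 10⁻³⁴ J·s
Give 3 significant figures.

36.5 kg·m/s

One Planck momentum: p_P = √(ℏc³/G) = 6.52 kg·m/s.
5.60 × 6.52 kg·m/s = 36.5 kg·m/s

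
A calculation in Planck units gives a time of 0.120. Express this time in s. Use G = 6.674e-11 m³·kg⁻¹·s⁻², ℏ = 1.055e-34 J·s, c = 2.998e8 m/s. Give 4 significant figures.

One Planck time: t_P = √(ℏG/c⁵) = 5.392e-44 s.
0.120 × 5.392e-44 s = 6.470e-45 s

6.470e-45 s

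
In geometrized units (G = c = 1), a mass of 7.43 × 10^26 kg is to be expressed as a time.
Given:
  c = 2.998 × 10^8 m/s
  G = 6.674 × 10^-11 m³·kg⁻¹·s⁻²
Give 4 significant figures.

1.840 × 10^-9 s

Mass → time via G/c³.
7.43 × 10^26 kg × (G/c³) = 1.840 × 10^-9 s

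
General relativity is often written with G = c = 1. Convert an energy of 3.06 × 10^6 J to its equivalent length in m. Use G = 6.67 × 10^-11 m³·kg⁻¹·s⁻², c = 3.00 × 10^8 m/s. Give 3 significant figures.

Energy → length via G/c⁴.
3.06 × 10^6 J × (G/c⁴) = 2.52 × 10^-38 m

2.52 × 10^-38 m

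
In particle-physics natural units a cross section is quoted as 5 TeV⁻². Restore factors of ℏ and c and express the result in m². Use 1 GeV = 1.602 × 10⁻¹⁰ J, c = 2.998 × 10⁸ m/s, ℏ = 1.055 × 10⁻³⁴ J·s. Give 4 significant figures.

1.949 × 10⁻³⁷ m²

Area is [L]² = [E]⁻²·(ℏc)²; restore (ℏc)².
1 GeV⁻² → (ℏc)² × (1 GeV in J)⁻² = 3.898 × 10⁻³² m².
Convert the energy scale: 5 TeV⁻² = 5.00 × 10⁻⁶ GeV⁻².
Result: 5.00 × 10⁻⁶ × 3.898 × 10⁻³² = 1.949 × 10⁻³⁷ m².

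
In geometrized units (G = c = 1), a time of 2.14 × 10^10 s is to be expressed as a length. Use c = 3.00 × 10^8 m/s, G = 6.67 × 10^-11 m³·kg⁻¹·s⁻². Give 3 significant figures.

6.42 × 10^18 m

Time → length via c.
2.14 × 10^10 s × (c) = 6.42 × 10^18 m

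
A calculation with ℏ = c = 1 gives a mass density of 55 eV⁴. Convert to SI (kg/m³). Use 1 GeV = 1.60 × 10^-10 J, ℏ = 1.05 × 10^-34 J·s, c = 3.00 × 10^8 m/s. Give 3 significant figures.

1.28 × 10^-14 kg/m³

Mass density is [E]/(c²[L]³) = [E]⁴/(ℏ³c⁵).
1 GeV⁴ → 1/(ℏ³c⁵) × (1 GeV in J)⁴ = 2.33 × 10^20 kg/m³.
Convert the energy scale: 55 eV⁴ = 5.50 × 10^-35 GeV⁴.
Result: 5.50 × 10^-35 × 2.33 × 10^20 = 1.28 × 10^-14 kg/m³.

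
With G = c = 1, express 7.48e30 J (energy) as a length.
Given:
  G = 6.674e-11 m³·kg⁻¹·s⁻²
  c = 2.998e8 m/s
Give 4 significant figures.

6.180e-14 m

Energy → length via G/c⁴.
7.48e30 J × (G/c⁴) = 6.180e-14 m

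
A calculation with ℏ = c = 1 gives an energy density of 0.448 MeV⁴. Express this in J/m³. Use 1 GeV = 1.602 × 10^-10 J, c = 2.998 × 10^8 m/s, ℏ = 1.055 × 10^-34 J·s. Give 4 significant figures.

[E]/[L]³ = [E]⁴/(ℏc)³; restore (ℏc)⁻³.
1 GeV⁴ → 1/(ℏc)³ × (1 GeV in J)⁴ = 2.082 × 10^37 J/m³.
Convert the energy scale: 0.448 MeV⁴ = 4.48 × 10^-13 GeV⁴.
Result: 4.48 × 10^-13 × 2.082 × 10^37 = 9.326 × 10^24 J/m³.

9.326 × 10^24 J/m³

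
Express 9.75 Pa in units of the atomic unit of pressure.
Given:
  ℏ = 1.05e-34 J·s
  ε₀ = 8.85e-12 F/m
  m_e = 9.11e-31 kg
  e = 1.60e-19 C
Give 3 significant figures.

3.24e-13

atomic unit of pressure: P_au = E_h/a₀³ = m_e⁴e¹⁰/((4πε₀)⁵ℏ⁸) = 3.01e13 Pa.
9.75 / 3.01e13 = 3.24e-13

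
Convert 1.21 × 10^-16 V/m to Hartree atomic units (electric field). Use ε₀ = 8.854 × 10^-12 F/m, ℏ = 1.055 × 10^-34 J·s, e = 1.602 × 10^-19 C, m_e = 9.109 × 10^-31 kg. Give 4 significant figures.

atomic unit of electric field: E_au = E_h/(e a₀) = m_e²e⁵/((4πε₀)³ℏ⁴) = 5.131 × 10^11 V/m.
1.21 × 10^-16 / 5.131 × 10^11 = 2.358 × 10^-28

2.358 × 10^-28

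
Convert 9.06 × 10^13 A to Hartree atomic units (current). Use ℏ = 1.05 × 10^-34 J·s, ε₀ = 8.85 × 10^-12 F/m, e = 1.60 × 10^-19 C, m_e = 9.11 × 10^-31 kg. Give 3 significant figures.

atomic unit of electric current: I_au = e E_h/ℏ = m_e e⁵/((4πε₀)²ℏ³) = 6.67 × 10^-3 A.
9.06 × 10^13 / 6.67 × 10^-3 = 1.36 × 10^16

1.36 × 10^16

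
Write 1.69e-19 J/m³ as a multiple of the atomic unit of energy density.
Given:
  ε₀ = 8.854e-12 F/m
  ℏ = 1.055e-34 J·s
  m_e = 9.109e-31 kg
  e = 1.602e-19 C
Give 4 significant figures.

atomic unit of energy density: u_au = E_h/a₀³ = m_e⁴e¹⁰/((4πε₀)⁵ℏ⁸) = 2.929e13 J/m³.
1.69e-19 / 2.929e13 = 5.770e-33

5.770e-33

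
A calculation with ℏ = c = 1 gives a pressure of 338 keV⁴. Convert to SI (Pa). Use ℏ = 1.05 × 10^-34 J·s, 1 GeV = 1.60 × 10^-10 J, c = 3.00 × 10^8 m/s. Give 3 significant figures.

7.09 × 10^15 Pa

Pressure is [E]/[L]³ = [E]⁴/(ℏc)³.
1 GeV⁴ → 1/(ℏc)³ × (1 GeV in J)⁴ = 2.10 × 10^37 Pa.
Convert the energy scale: 338 keV⁴ = 3.38 × 10^-22 GeV⁴.
Result: 3.38 × 10^-22 × 2.10 × 10^37 = 7.09 × 10^15 Pa.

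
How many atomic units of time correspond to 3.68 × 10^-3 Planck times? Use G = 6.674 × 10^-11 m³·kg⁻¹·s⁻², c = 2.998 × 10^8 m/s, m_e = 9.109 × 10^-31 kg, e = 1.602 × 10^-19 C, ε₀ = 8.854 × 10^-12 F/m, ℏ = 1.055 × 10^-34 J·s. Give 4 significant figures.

Planck time: t_P = √(ℏG/c⁵) = 5.392 × 10^-44 s
atomic unit of time: τ_au = (4πε₀)²ℏ³/(m_e e⁴) = 2.423 × 10^-17 s
3.68 × 10^-3 × 5.392 × 10^-44 / 2.423 × 10^-17 = 8.189 × 10^-30

8.189 × 10^-30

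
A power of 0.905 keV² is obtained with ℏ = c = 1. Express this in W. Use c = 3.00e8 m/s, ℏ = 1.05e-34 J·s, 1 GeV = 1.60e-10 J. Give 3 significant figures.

221 W

Power is [E]/[T] = [E]²/ℏ.
1 GeV² → 1/ℏ × (1 GeV in J)² = 2.44e14 W.
Convert the energy scale: 0.905 keV² = 9.05e-13 GeV².
Result: 9.05e-13 × 2.44e14 = 221 W.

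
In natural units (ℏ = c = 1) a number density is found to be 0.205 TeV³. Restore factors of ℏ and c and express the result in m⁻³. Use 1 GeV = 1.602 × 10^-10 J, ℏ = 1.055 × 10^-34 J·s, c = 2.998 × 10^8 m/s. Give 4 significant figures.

Number density is [L]⁻³ = [E]³/(ℏc)³.
1 GeV³ → 1/(ℏc)³ × (1 GeV in J)³ = 1.299 × 10^47 m⁻³.
Convert the energy scale: 0.205 TeV³ = 2.05 × 10^8 GeV³.
Result: 2.05 × 10^8 × 1.299 × 10^47 = 2.664 × 10^55 m⁻³.

2.664 × 10^55 m⁻³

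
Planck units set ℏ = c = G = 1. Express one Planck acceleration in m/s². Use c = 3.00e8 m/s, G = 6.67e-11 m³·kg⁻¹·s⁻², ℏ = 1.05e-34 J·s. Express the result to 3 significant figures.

From ℏ = c = G = 1 the acceleration scale is a_P = √(c⁷/(ℏG)).
  = √(3.12e103)
  = 5.59e51 m/s²

5.59e51 m/s²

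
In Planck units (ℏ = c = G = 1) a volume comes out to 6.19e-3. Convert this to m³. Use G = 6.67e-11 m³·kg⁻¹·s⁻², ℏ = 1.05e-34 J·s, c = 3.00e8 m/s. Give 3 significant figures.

One Planck volume: V_P = (ℏG/c³)^(3/2) = 4.18e-105 m³.
6.19e-3 × 4.18e-105 m³ = 2.59e-107 m³

2.59e-107 m³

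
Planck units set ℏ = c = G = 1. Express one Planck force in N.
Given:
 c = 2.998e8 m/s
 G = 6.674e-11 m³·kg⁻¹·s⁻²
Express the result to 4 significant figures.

Dimensional analysis gives F_P = c⁴/G.
  = 8.078e33 / 6.674e-11
  = 1.210e44 N

1.210e44 N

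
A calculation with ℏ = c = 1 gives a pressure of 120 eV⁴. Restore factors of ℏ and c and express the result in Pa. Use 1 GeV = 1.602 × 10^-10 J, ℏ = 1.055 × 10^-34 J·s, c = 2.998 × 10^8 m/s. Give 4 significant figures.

Pressure is [E]/[L]³ = [E]⁴/(ℏc)³.
1 GeV⁴ → 1/(ℏc)³ × (1 GeV in J)⁴ = 2.082 × 10^37 Pa.
Convert the energy scale: 120 eV⁴ = 1.20 × 10^-34 GeV⁴.
Result: 1.20 × 10^-34 × 2.082 × 10^37 = 2.498 × 10^3 Pa.

2.498 × 10^3 Pa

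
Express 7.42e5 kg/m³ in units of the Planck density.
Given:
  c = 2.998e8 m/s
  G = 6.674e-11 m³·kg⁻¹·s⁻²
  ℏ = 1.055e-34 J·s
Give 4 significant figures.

1.440e-91

Planck density: ρ_P = c⁵/(ℏG²) = 5.154e96 kg/m³.
7.42e5 / 5.154e96 = 1.440e-91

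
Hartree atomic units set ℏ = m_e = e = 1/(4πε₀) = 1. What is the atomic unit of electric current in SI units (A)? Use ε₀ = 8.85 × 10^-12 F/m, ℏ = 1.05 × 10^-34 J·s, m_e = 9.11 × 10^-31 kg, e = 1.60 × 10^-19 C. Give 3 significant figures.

6.67 × 10^-3 A

From ℏ = m_e = e = 1/(4πε₀) = 1 the current scale is I_au = e E_h/ℏ = m_e e⁵/((4πε₀)²ℏ³).
E_h = 4.38 × 10^-18 J
e·E_h/ℏ = 6.67 × 10^-3 A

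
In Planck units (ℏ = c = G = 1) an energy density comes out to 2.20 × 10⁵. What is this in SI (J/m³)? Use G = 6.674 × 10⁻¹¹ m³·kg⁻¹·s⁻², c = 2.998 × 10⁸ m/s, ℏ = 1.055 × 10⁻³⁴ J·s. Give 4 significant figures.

1.019 × 10¹¹⁹ J/m³

One Planck energy density: u_P = c⁷/(ℏG²) = 4.632 × 10¹¹³ J/m³.
2.20 × 10⁵ × 4.632 × 10¹¹³ J/m³ = 1.019 × 10¹¹⁹ J/m³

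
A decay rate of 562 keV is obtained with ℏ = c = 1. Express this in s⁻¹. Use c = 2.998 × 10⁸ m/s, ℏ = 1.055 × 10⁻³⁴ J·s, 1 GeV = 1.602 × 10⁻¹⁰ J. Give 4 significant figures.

8.534 × 10²⁰ s⁻¹

A rate is [E]/ℏ; divide by ℏ.
1 GeV → 1/ℏ × (1 GeV in J) = 1.518 × 10²⁴ s⁻¹.
Convert the energy scale: 562 keV = 5.62 × 10⁻⁴ GeV.
Result: 5.62 × 10⁻⁴ × 1.518 × 10²⁴ = 8.534 × 10²⁰ s⁻¹.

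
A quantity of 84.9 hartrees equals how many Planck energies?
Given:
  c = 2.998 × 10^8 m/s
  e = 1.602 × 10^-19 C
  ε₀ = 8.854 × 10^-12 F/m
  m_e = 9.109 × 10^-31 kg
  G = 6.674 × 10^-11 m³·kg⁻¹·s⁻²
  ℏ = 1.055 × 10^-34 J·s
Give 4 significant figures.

hartree: E_h = m_e e⁴/(4πε₀ℏ)² = 4.354 × 10^-18 J
Planck energy: E_P = √(ℏc⁵/G) = 1.957 × 10^9 J
84.9 × 4.354 × 10^-18 / 1.957 × 10^9 = 1.889 × 10^-25

1.889 × 10^-25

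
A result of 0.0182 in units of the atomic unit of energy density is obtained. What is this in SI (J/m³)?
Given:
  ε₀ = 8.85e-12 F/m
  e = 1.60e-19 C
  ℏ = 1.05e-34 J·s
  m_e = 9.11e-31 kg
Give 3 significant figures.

One atomic unit of energy density: u_au = E_h/a₀³ = m_e⁴e¹⁰/((4πε₀)⁵ℏ⁸) = 3.01e13 J/m³.
0.0182 × 3.01e13 J/m³ = 5.48e11 J/m³

5.48e11 J/m³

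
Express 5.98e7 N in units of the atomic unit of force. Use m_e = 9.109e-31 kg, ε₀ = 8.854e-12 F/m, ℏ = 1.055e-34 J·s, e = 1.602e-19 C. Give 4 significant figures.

7.275e14

atomic unit of force: F_au = E_h/a₀ = m_e²e⁶/((4πε₀)³ℏ⁴) = 8.220e-8 N.
5.98e7 / 8.220e-8 = 7.275e14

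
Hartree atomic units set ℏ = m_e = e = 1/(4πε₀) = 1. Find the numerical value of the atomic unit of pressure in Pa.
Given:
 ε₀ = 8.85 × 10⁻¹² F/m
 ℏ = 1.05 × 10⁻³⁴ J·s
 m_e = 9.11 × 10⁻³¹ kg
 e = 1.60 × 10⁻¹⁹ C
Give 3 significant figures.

3.01 × 10¹³ Pa

The unique combination of the constants set to 1 with dimensions of pressure is P_au = E_h/a₀³ = m_e⁴e¹⁰/((4πε₀)⁵ℏ⁸).
E_h = 4.38 × 10⁻¹⁸ J
a₀ = 5.26 × 10⁻¹¹ m
E_h/a₀³ = 3.01 × 10¹³ Pa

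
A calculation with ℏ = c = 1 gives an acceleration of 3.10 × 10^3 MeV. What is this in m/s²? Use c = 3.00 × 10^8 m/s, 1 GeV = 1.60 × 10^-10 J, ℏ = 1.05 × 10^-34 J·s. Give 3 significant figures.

1.42 × 10^33 m/s²

Acceleration is [L]/[T]² = c·[E]/ℏ.
1 GeV → c/ℏ × (1 GeV in J) = 4.57 × 10^32 m/s².
Convert the energy scale: 3.10 × 10^3 MeV = 3.10 GeV.
Result: 3.10 × 4.57 × 10^32 = 1.42 × 10^33 m/s².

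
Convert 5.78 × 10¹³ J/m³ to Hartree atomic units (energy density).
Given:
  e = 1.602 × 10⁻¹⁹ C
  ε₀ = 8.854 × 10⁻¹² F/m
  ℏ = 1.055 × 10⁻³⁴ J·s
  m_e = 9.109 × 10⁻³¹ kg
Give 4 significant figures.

1.973

atomic unit of energy density: u_au = E_h/a₀³ = m_e⁴e¹⁰/((4πε₀)⁵ℏ⁸) = 2.929 × 10¹³ J/m³.
5.78 × 10¹³ / 2.929 × 10¹³ = 1.973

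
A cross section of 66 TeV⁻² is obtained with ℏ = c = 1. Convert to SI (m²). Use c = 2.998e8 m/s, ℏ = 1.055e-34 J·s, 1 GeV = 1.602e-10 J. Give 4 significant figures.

Area is [L]² = [E]⁻²·(ℏc)²; restore (ℏc)².
1 GeV⁻² → (ℏc)² × (1 GeV in J)⁻² = 3.898e-32 m².
Convert the energy scale: 66 TeV⁻² = 6.60e-5 GeV⁻².
Result: 6.60e-5 × 3.898e-32 = 2.573e-36 m².

2.573e-36 m²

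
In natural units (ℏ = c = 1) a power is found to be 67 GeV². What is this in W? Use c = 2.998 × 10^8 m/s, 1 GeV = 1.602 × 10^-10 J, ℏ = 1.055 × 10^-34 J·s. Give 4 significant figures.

Power is [E]/[T] = [E]²/ℏ.
1 GeV² → 1/ℏ × (1 GeV in J)² = 2.433 × 10^14 W.
Result: 67 × 2.433 × 10^14 = 1.630 × 10^16 W.

1.630 × 10^16 W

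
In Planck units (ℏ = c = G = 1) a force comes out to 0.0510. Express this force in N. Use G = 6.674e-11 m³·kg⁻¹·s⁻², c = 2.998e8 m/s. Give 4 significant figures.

6.173e42 N

One Planck force: F_P = c⁴/G = 1.210e44 N.
0.0510 × 1.210e44 N = 6.173e42 N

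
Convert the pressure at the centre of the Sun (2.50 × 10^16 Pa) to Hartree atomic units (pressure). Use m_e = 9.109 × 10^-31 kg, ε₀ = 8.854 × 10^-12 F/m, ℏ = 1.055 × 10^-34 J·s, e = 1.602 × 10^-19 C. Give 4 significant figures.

853.5

atomic unit of pressure: P_au = E_h/a₀³ = m_e⁴e¹⁰/((4πε₀)⁵ℏ⁸) = 2.929 × 10^13 Pa.
2.50 × 10^16 / 2.929 × 10^13 = 853.5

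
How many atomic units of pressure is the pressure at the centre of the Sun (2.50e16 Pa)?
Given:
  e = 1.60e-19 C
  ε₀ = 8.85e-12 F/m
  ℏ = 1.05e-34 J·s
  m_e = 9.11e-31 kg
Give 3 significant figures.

830

atomic unit of pressure: P_au = E_h/a₀³ = m_e⁴e¹⁰/((4πε₀)⁵ℏ⁸) = 3.01e13 Pa.
2.50e16 / 3.01e13 = 830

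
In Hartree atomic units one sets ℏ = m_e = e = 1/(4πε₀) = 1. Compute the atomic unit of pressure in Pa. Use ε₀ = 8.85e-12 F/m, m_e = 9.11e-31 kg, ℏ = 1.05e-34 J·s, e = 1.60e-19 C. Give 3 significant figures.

3.01e13 Pa

P_au = E_h/a₀³ = m_e⁴e¹⁰/((4πε₀)⁵ℏ⁸)
E_h = 4.38e-18 J
a₀ = 5.26e-11 m
E_h/a₀³ = 3.01e13 Pa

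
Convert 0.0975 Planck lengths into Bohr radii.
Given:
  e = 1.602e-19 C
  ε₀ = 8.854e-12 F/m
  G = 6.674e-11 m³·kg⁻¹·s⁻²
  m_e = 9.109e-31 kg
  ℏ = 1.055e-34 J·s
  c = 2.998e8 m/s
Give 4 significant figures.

Planck length: ℓ_P = √(ℏG/c³) = 1.616e-35 m
Bohr radius: a₀ = 4πε₀ℏ²/(m_e e²) = 5.297e-11 m
0.0975 × 1.616e-35 / 5.297e-11 = 2.975e-26

2.975e-26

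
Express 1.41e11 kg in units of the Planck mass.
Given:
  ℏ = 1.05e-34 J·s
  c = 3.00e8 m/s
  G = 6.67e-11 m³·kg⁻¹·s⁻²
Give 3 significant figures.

Planck mass: m_P = √(ℏc/G) = 2.17e-8 kg.
1.41e11 / 2.17e-8 = 6.49e18

6.49e18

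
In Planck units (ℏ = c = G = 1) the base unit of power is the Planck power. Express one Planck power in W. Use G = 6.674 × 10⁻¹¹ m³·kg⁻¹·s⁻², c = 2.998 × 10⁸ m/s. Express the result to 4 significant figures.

3.629 × 10⁵² W

P_P = c⁵/G
  = 2.422 × 10⁴² / 6.674 × 10⁻¹¹
  = 3.629 × 10⁵² W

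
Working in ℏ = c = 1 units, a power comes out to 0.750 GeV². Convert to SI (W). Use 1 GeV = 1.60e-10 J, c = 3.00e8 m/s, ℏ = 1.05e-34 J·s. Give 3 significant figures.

Power is [E]/[T] = [E]²/ℏ.
1 GeV² → 1/ℏ × (1 GeV in J)² = 2.44e14 W.
Result: 0.750 × 2.44e14 = 1.83e14 W.

1.83e14 W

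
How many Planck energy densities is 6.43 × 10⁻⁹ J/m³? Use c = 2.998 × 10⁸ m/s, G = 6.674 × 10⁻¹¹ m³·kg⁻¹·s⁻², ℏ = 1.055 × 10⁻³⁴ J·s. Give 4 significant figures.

Planck energy density: u_P = c⁷/(ℏG²) = 4.632 × 10¹¹³ J/m³.
6.43 × 10⁻⁹ / 4.632 × 10¹¹³ = 1.388 × 10⁻¹²²

1.388 × 10⁻¹²²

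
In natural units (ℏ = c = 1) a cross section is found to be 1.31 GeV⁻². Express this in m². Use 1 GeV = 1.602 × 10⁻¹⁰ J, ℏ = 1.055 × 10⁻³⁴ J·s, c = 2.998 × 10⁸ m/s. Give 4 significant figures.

5.106 × 10⁻³² m²

Area is [L]² = [E]⁻²·(ℏc)²; restore (ℏc)².
1 GeV⁻² → (ℏc)² × (1 GeV in J)⁻² = 3.898 × 10⁻³² m².
Result: 1.31 × 3.898 × 10⁻³² = 5.106 × 10⁻³² m².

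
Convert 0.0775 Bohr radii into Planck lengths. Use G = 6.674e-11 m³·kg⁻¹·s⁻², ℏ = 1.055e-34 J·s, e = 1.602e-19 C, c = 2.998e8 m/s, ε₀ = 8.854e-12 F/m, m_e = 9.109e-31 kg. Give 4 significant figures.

2.540e23

Bohr radius: a₀ = 4πε₀ℏ²/(m_e e²) = 5.297e-11 m
Planck length: ℓ_P = √(ℏG/c³) = 1.616e-35 m
0.0775 × 5.297e-11 / 1.616e-35 = 2.540e23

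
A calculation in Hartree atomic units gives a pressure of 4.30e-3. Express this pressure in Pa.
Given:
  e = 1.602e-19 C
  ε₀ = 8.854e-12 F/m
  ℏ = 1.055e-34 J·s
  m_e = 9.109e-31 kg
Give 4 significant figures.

One atomic unit of pressure: P_au = E_h/a₀³ = m_e⁴e¹⁰/((4πε₀)⁵ℏ⁸) = 2.929e13 Pa.
4.30e-3 × 2.929e13 Pa = 1.260e11 Pa

1.260e11 Pa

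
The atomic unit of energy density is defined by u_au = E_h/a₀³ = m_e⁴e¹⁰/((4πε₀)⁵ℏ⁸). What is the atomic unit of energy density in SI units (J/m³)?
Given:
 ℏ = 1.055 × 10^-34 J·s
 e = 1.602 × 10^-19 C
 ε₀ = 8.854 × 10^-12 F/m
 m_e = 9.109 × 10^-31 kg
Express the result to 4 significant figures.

2.929 × 10^13 J/m³

u_au = E_h/a₀³ = m_e⁴e¹⁰/((4πε₀)⁵ℏ⁸)
E_h = 4.354 × 10^-18 J
a₀ = 5.297 × 10^-11 m
E_h/a₀³ = 2.929 × 10^13 J/m³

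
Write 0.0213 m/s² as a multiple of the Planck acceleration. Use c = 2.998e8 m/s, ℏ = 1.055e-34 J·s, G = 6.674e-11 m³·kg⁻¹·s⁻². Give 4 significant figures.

Planck acceleration: a_P = √(c⁷/(ℏG)) = 5.560e51 m/s².
0.0213 / 5.560e51 = 3.831e-54

3.831e-54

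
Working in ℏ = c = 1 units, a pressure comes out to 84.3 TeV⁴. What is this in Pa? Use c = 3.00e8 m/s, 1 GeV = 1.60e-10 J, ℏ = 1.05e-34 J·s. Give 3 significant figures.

Pressure is [E]/[L]³ = [E]⁴/(ℏc)³.
1 GeV⁴ → 1/(ℏc)³ × (1 GeV in J)⁴ = 2.10e37 Pa.
Convert the energy scale: 84.3 TeV⁴ = 8.43e13 GeV⁴.
Result: 8.43e13 × 2.10e37 = 1.77e51 Pa.

1.77e51 Pa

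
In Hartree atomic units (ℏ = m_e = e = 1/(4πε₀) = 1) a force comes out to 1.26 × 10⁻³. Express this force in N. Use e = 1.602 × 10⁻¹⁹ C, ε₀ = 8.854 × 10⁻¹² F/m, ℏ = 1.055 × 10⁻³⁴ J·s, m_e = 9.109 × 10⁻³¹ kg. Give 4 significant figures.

One atomic unit of force: F_au = E_h/a₀ = m_e²e⁶/((4πε₀)³ℏ⁴) = 8.220 × 10⁻⁸ N.
1.26 × 10⁻³ × 8.220 × 10⁻⁸ N = 1.036 × 10⁻¹⁰ N

1.036 × 10⁻¹⁰ N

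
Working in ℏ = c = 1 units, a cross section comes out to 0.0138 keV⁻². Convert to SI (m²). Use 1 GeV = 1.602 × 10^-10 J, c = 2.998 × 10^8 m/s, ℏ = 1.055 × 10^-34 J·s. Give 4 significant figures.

5.379 × 10^-22 m²

Area is [L]² = [E]⁻²·(ℏc)²; restore (ℏc)².
1 GeV⁻² → (ℏc)² × (1 GeV in J)⁻² = 3.898 × 10^-32 m².
Convert the energy scale: 0.0138 keV⁻² = 1.38 × 10^10 GeV⁻².
Result: 1.38 × 10^10 × 3.898 × 10^-32 = 5.379 × 10^-22 m².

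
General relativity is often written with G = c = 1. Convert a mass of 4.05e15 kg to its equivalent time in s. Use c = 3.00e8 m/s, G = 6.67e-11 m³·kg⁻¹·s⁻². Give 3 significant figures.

Mass → time via G/c³.
4.05e15 kg × (G/c³) = 1.00e-20 s

1.00e-20 s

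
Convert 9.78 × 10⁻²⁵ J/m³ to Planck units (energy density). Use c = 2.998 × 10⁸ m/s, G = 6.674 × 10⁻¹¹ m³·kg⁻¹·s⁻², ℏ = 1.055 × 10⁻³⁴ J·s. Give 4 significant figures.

2.111 × 10⁻¹³⁸

Planck energy density: u_P = c⁷/(ℏG²) = 4.632 × 10¹¹³ J/m³.
9.78 × 10⁻²⁵ / 4.632 × 10¹¹³ = 2.111 × 10⁻¹³⁸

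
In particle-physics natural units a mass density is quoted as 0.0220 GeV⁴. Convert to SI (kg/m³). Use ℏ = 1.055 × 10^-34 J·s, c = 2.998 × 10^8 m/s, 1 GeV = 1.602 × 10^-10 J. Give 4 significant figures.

Mass density is [E]/(c²[L]³) = [E]⁴/(ℏ³c⁵).
1 GeV⁴ → 1/(ℏ³c⁵) × (1 GeV in J)⁴ = 2.316 × 10^20 kg/m³.
Result: 0.0220 × 2.316 × 10^20 = 5.095 × 10^18 kg/m³.

5.095 × 10^18 kg/m³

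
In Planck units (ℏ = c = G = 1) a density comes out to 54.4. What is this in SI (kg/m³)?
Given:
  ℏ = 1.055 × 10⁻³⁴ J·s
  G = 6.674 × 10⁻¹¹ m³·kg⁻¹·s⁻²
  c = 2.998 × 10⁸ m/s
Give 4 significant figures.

One Planck density: ρ_P = c⁵/(ℏG²) = 5.154 × 10⁹⁶ kg/m³.
54.4 × 5.154 × 10⁹⁶ kg/m³ = 2.804 × 10⁹⁸ kg/m³

2.804 × 10⁹⁸ kg/m³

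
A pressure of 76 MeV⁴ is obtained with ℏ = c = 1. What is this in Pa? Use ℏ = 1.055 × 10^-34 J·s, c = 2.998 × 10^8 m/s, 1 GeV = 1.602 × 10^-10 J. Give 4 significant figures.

Pressure is [E]/[L]³ = [E]⁴/(ℏc)³.
1 GeV⁴ → 1/(ℏc)³ × (1 GeV in J)⁴ = 2.082 × 10^37 Pa.
Convert the energy scale: 76 MeV⁴ = 7.60 × 10^-11 GeV⁴.
Result: 7.60 × 10^-11 × 2.082 × 10^37 = 1.582 × 10^27 Pa.

1.582 × 10^27 Pa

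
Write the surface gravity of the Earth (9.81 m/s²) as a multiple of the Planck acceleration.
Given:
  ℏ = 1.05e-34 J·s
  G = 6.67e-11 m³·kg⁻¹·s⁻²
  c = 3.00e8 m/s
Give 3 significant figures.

1.76e-51

Planck acceleration: a_P = √(c⁷/(ℏG)) = 5.59e51 m/s².
9.81 / 5.59e51 = 1.76e-51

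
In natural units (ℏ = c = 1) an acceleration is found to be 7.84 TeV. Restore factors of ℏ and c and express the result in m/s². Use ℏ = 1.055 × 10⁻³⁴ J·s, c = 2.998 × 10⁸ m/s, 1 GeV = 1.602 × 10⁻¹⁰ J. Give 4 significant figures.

Acceleration is [L]/[T]² = c·[E]/ℏ.
1 GeV → c/ℏ × (1 GeV in J) = 4.552 × 10³² m/s².
Convert the energy scale: 7.84 TeV = 7.84 × 10³ GeV.
Result: 7.84 × 10³ × 4.552 × 10³² = 3.569 × 10³⁶ m/s².

3.569 × 10³⁶ m/s²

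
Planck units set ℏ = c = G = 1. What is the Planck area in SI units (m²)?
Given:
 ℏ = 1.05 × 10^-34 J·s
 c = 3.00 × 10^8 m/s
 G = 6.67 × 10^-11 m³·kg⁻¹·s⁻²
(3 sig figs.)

The unique combination of the constants set to 1 with dimensions of area is A_P = ℏG/c³.
  = 7.00 × 10^-45 / 2.70 × 10^25
  = 2.59 × 10^-70 m²

2.59 × 10^-70 m²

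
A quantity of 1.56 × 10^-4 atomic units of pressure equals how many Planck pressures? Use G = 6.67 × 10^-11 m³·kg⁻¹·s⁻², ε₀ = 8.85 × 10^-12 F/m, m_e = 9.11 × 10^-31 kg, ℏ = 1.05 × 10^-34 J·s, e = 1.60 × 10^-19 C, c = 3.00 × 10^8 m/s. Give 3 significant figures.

atomic unit of pressure: P_au = E_h/a₀³ = m_e⁴e¹⁰/((4πε₀)⁵ℏ⁸) = 3.01 × 10^13 Pa
Planck pressure: p_P = c⁷/(ℏG²) = 4.68 × 10^113 Pa
1.56 × 10^-4 × 3.01 × 10^13 / 4.68 × 10^113 = 1.00 × 10^-104

1.00 × 10^-104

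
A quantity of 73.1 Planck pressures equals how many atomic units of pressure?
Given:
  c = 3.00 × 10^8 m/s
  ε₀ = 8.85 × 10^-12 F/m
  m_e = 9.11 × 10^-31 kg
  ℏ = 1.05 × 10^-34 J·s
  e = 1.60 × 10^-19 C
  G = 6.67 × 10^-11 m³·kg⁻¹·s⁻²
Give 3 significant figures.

1.14 × 10^102

Planck pressure: p_P = c⁷/(ℏG²) = 4.68 × 10^113 Pa
atomic unit of pressure: P_au = E_h/a₀³ = m_e⁴e¹⁰/((4πε₀)⁵ℏ⁸) = 3.01 × 10^13 Pa
73.1 × 4.68 × 10^113 / 3.01 × 10^13 = 1.14 × 10^102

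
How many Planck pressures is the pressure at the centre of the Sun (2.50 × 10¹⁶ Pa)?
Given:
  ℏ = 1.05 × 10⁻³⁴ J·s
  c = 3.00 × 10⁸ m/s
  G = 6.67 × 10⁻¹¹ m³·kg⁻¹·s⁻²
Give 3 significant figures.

Planck pressure: p_P = c⁷/(ℏG²) = 4.68 × 10¹¹³ Pa.
2.50 × 10¹⁶ / 4.68 × 10¹¹³ = 5.34 × 10⁻⁹⁸

5.34 × 10⁻⁹⁸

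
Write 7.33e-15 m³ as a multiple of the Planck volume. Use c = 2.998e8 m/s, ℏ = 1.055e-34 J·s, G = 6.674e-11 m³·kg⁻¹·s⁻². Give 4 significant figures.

1.735e90

Planck volume: V_P = (ℏG/c³)^(3/2) = 4.224e-105 m³.
7.33e-15 / 4.224e-105 = 1.735e90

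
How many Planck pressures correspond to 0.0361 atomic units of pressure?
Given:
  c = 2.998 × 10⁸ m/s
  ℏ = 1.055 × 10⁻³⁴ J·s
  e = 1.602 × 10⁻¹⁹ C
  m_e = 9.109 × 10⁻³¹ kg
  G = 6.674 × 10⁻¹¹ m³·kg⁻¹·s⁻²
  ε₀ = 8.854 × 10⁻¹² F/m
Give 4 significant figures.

atomic unit of pressure: P_au = E_h/a₀³ = m_e⁴e¹⁰/((4πε₀)⁵ℏ⁸) = 2.929 × 10¹³ Pa
Planck pressure: p_P = c⁷/(ℏG²) = 4.632 × 10¹¹³ Pa
0.0361 × 2.929 × 10¹³ / 4.632 × 10¹¹³ = 2.283 × 10⁻¹⁰²

2.283 × 10⁻¹⁰²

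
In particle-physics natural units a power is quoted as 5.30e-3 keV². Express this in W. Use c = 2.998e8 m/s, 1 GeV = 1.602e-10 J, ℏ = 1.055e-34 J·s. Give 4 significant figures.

1.289 W

Power is [E]/[T] = [E]²/ℏ.
1 GeV² → 1/ℏ × (1 GeV in J)² = 2.433e14 W.
Convert the energy scale: 5.30e-3 keV² = 5.30e-15 GeV².
Result: 5.30e-15 × 2.433e14 = 1.289 W.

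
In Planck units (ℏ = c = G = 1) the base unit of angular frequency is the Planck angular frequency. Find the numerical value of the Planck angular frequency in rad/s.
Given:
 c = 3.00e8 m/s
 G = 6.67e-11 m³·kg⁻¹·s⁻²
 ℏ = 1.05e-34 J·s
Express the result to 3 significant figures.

1.86e43 rad/s

ω_P = √(c⁵/(ℏG))
  = √(3.47e86)
  = 1.86e43 rad/s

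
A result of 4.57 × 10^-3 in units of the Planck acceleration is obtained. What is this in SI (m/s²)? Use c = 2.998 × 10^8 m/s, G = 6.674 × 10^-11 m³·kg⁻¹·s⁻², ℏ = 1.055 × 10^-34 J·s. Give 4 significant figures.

2.541 × 10^49 m/s²

One Planck acceleration: a_P = √(c⁷/(ℏG)) = 5.560 × 10^51 m/s².
4.57 × 10^-3 × 5.560 × 10^51 m/s² = 2.541 × 10^49 m/s²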